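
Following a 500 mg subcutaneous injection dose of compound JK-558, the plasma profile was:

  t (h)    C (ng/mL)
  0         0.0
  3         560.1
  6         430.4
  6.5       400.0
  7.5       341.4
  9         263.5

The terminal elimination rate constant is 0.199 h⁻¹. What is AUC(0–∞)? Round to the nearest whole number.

Trapezoidal AUC_0→9:
  [0→3]: (0.0+560.1)/2 × 3 = 840.15
  [3→6]: (560.1+430.4)/2 × 3 = 1485.75
  [6→6.5]: (430.4+400.0)/2 × 0.5 = 207.6
  [6.5→7.5]: (400.0+341.4)/2 × 1 = 370.7
  [7.5→9]: (341.4+263.5)/2 × 1.5 = 453.675
  Sum = 3357.875 ng/mL·h
Extrapolated tail: C_last / k_e = 263.5 / 0.199 = 1324.121
AUC_0→∞ = 3357.875 + 1324.121 = 4681.996 ng/mL·h

AUC = 4682 ng/mL·h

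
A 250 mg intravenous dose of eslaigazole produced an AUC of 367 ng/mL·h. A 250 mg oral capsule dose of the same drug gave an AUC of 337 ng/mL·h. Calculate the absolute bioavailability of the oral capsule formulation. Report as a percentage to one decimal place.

F = 91.8%

F = (AUC_ev / D_ev) / (AUC_iv / D_iv)
  = (337/250) / (367/250)
  = 1.348 / 1.468 = 0.9183
  = 91.83%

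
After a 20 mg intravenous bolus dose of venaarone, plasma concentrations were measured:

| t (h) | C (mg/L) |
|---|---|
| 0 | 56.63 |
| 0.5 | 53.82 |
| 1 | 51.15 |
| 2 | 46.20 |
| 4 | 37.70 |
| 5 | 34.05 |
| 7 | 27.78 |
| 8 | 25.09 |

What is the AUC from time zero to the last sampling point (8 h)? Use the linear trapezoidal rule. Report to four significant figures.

AUC = 310.6 mg/L·h

Trapezoidal AUC_0→8:
  [0→0.5]: (56.63+53.82)/2 × 0.5 = 27.6125
  [0.5→1]: (53.82+51.15)/2 × 0.5 = 26.2425
  [1→2]: (51.15+46.20)/2 × 1 = 48.675
  [2→4]: (46.20+37.70)/2 × 2 = 83.9
  [4→5]: (37.70+34.05)/2 × 1 = 35.875
  [5→7]: (34.05+27.78)/2 × 2 = 61.83
  [7→8]: (27.78+25.09)/2 × 1 = 26.435
  Sum = 310.57 mg/L·h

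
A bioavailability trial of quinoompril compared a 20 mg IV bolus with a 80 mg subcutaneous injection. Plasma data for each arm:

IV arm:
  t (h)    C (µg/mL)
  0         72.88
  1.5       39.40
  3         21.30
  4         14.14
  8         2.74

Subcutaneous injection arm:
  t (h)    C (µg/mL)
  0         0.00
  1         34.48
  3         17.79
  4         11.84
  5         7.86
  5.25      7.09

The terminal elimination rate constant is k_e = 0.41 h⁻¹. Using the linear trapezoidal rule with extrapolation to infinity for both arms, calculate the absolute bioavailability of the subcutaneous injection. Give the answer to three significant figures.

Trapezoidal AUC_0→8 (IV):
  [0→1.5]: (72.88+39.40)/2 × 1.5 = 84.21
  [1.5→3]: (39.40+21.30)/2 × 1.5 = 45.525
  [3→4]: (21.30+14.14)/2 × 1 = 17.72
  [4→8]: (14.14+2.74)/2 × 4 = 33.76
  Sum = 181.215 µg/mL·h
IV tail: 2.74/0.41 = 6.683; AUC_iv,0→∞ = 181.215 + 6.683 = 187.898 µg/mL·h
Trapezoidal AUC_0→5.25 (subcutaneous injection):
  [0→1]: (0.00+34.48)/2 × 1 = 17.24
  [1→3]: (34.48+17.79)/2 × 2 = 52.27
  [3→4]: (17.79+11.84)/2 × 1 = 14.815
  [4→5]: (11.84+7.86)/2 × 1 = 9.85
  [5→5.25]: (7.86+7.09)/2 × 0.25 = 1.86875
  Sum = 96.04375 µg/mL·h
subcutaneous injection tail: 7.09/0.41 = 17.293; AUC_ev,0→∞ = 96.04375 + 17.293 = 113.33675 µg/mL·h
F = (AUC_ev/D_ev)/(AUC_iv/D_iv) = (113.33675/80)/(187.898/20) = 1.41671/9.3949 = 0.1508

F = 0.151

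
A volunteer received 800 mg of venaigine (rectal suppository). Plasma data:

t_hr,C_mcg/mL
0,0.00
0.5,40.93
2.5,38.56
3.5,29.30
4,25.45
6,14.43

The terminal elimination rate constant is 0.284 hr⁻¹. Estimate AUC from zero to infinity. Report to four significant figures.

Trapezoidal AUC_0→6:
  [0→0.5]: (0.00+40.93)/2 × 0.5 = 10.2325
  [0.5→2.5]: (40.93+38.56)/2 × 2 = 79.49
  [2.5→3.5]: (38.56+29.30)/2 × 1 = 33.93
  [3.5→4]: (29.30+25.45)/2 × 0.5 = 13.6875
  [4→6]: (25.45+14.43)/2 × 2 = 39.88
  Sum = 177.22 mcg/mL·hr
Extrapolated tail: C_last / k_e = 14.43 / 0.284 = 50.810
AUC_0→∞ = 177.22 + 50.810 = 228.03 mcg/mL·hr

AUC = 228.0 mcg/mL·hr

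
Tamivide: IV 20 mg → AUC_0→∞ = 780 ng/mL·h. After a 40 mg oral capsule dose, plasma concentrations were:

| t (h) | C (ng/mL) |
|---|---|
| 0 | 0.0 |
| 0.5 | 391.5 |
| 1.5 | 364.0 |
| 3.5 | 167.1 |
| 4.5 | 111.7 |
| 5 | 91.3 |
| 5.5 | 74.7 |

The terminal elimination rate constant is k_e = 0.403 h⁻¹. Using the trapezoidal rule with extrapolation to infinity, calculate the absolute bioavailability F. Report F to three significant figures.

Trapezoidal AUC_0→5.5 (oral capsule):
  [0→0.5]: (0.0+391.5)/2 × 0.5 = 97.875
  [0.5→1.5]: (391.5+364.0)/2 × 1 = 377.75
  [1.5→3.5]: (364.0+167.1)/2 × 2 = 531.1
  [3.5→4.5]: (167.1+111.7)/2 × 1 = 139.4
  [4.5→5]: (111.7+91.3)/2 × 0.5 = 50.75
  [5→5.5]: (91.3+74.7)/2 × 0.5 = 41.5
  Sum = 1238.375 ng/mL·h
Tail: C_last/k_e = 74.7/0.403 = 185.360
AUC_0→∞ (oral capsule) = 1238.375 + 185.360 = 1423.735 ng/mL·h
F = (AUC_ev/D_ev)/(AUC_iv/D_iv) = (1423.735/40)/(780/20) = 35.593375/39 = 0.9127

F = 0.913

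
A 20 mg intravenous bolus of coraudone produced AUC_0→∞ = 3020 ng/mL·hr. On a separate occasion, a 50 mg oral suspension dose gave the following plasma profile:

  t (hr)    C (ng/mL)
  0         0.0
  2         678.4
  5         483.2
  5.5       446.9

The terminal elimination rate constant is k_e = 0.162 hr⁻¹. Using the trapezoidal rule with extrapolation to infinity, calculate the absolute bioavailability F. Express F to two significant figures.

F = 0.72

Trapezoidal AUC_0→5.5 (oral suspension):
  [0→2]: (0.0+678.4)/2 × 2 = 678.4
  [2→5]: (678.4+483.2)/2 × 3 = 1742.4
  [5→5.5]: (483.2+446.9)/2 × 0.5 = 232.525
  Sum = 2653.325 ng/mL·hr
Tail: C_last/k_e = 446.9/0.162 = 2758.642
AUC_0→∞ (oral suspension) = 2653.325 + 2758.642 = 5411.967 ng/mL·hr
F = (AUC_ev/D_ev)/(AUC_iv/D_iv) = (5411.967/50)/(3020/20) = 108.23934/151 = 0.7168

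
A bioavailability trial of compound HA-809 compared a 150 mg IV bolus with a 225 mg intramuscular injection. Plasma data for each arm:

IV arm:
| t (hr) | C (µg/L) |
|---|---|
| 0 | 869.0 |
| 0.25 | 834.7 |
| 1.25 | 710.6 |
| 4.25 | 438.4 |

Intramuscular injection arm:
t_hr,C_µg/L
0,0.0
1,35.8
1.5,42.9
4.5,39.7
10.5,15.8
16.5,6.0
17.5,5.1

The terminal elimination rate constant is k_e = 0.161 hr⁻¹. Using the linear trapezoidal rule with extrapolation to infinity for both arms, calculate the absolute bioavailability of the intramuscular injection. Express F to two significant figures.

Trapezoidal AUC_0→4.25 (IV):
  [0→0.25]: (869.0+834.7)/2 × 0.25 = 212.9625
  [0.25→1.25]: (834.7+710.6)/2 × 1 = 772.65
  [1.25→4.25]: (710.6+438.4)/2 × 3 = 1723.5
  Sum = 2709.1125 µg/L·hr
IV tail: 438.4/0.161 = 2722.981; AUC_iv,0→∞ = 2709.1125 + 2722.981 = 5432.0935 µg/L·hr
Trapezoidal AUC_0→17.5 (intramuscular injection):
  [0→1]: (0.0+35.8)/2 × 1 = 17.9
  [1→1.5]: (35.8+42.9)/2 × 0.5 = 19.675
  [1.5→4.5]: (42.9+39.7)/2 × 3 = 123.9
  [4.5→10.5]: (39.7+15.8)/2 × 6 = 166.5
  [10.5→16.5]: (15.8+6.0)/2 × 6 = 65.4
  [16.5→17.5]: (6.0+5.1)/2 × 1 = 5.55
  Sum = 398.925 µg/L·hr
intramuscular injection tail: 5.1/0.161 = 31.677; AUC_ev,0→∞ = 398.925 + 31.677 = 430.602 µg/L·hr
F = (AUC_ev/D_ev)/(AUC_iv/D_iv) = (430.602/225)/(5432.0935/150) = 1.91379/36.214 = 0.0528

F = 0.053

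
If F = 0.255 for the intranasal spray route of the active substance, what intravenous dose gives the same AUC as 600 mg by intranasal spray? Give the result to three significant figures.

D_iv = 153 mg

Systemic exposure from an extravascular dose = F × D_ev, so the equivalent IV dose is F × D_ev.
D_iv = F × D_ev = 0.255 × 600 = 153 mg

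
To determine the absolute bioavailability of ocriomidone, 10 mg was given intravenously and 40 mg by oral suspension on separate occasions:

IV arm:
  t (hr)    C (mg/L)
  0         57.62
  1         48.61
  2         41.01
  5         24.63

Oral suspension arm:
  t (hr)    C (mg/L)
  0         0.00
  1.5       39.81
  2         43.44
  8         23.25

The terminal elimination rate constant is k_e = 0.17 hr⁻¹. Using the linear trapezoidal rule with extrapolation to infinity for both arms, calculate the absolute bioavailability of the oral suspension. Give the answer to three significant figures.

F = 0.284

Trapezoidal AUC_0→5 (IV):
  [0→1]: (57.62+48.61)/2 × 1 = 53.115
  [1→2]: (48.61+41.01)/2 × 1 = 44.81
  [2→5]: (41.01+24.63)/2 × 3 = 98.46
  Sum = 196.385 mg/L·hr
IV tail: 24.63/0.17 = 144.882; AUC_iv,0→∞ = 196.385 + 144.882 = 341.267 mg/L·hr
Trapezoidal AUC_0→8 (oral suspension):
  [0→1.5]: (0.00+39.81)/2 × 1.5 = 29.8575
  [1.5→2]: (39.81+43.44)/2 × 0.5 = 20.8125
  [2→8]: (43.44+23.25)/2 × 6 = 200.07
  Sum = 250.74 mg/L·hr
oral suspension tail: 23.25/0.17 = 136.765; AUC_ev,0→∞ = 250.74 + 136.765 = 387.505 mg/L·hr
F = (AUC_ev/D_ev)/(AUC_iv/D_iv) = (387.505/40)/(341.267/10) = 9.687625/34.1267 = 0.2839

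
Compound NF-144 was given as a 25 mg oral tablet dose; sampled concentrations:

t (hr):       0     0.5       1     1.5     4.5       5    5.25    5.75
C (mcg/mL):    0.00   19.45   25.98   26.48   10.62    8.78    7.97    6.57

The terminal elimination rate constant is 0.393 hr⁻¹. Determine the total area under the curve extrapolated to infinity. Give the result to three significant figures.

Trapezoidal AUC_0→5.75:
  [0→0.5]: (0.00+19.45)/2 × 0.5 = 4.8625
  [0.5→1]: (19.45+25.98)/2 × 0.5 = 11.3575
  [1→1.5]: (25.98+26.48)/2 × 0.5 = 13.115
  [1.5→4.5]: (26.48+10.62)/2 × 3 = 55.65
  [4.5→5]: (10.62+8.78)/2 × 0.5 = 4.85
  [5→5.25]: (8.78+7.97)/2 × 0.25 = 2.09375
  [5.25→5.75]: (7.97+6.57)/2 × 0.5 = 3.635
  Sum = 95.56375 mcg/mL·hr
Extrapolated tail: C_last / k_e = 6.57 / 0.393 = 16.718
AUC_0→∞ = 95.56375 + 16.718 = 112.28175 mcg/mL·hr

AUC = 112 mcg/mL·hr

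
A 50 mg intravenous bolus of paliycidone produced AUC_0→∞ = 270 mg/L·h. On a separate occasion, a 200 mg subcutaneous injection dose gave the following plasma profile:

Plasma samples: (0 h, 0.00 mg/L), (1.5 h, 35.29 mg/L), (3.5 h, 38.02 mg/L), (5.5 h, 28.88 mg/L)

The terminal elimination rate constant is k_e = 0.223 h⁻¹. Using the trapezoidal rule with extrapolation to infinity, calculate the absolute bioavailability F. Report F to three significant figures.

F = 0.274

Trapezoidal AUC_0→5.5 (subcutaneous injection):
  [0→1.5]: (0.00+35.29)/2 × 1.5 = 26.4675
  [1.5→3.5]: (35.29+38.02)/2 × 2 = 73.31
  [3.5→5.5]: (38.02+28.88)/2 × 2 = 66.9
  Sum = 166.6775 mg/L·h
Tail: C_last/k_e = 28.88/0.223 = 129.507
AUC_0→∞ (subcutaneous injection) = 166.6775 + 129.507 = 296.1845 mg/L·h
F = (AUC_ev/D_ev)/(AUC_iv/D_iv) = (296.1845/200)/(270/50) = 1.4809225/5.4 = 0.2742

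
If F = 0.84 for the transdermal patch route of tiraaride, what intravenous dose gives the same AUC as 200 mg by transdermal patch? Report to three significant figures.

D_iv = 168 mg

Systemic exposure from an extravascular dose = F × D_ev, so the equivalent IV dose is F × D_ev.
D_iv = F × D_ev = 0.84 × 200 = 168 mg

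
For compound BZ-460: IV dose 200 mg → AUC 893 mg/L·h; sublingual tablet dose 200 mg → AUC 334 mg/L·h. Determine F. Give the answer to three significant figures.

F = 0.374

F = (AUC_ev / D_ev) / (AUC_iv / D_iv)
  = (334/200) / (893/200)
  = 1.67 / 4.465 = 0.3740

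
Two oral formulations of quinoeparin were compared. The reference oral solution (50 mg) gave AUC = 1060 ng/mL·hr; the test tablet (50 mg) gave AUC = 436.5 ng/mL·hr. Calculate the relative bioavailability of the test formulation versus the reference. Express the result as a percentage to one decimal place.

F_rel = (AUC_test/D_test) / (AUC_ref/D_ref)
      = (436.5/50) / (1060/50)
      = 8.73 / 21.2 = 0.4118 = 41.18%

F_rel = 41.2%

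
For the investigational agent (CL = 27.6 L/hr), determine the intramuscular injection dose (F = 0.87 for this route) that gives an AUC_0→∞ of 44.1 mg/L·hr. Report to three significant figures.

Dose = CL × AUC_0→∞ / F
     = 27.6 × 44.1 / 0.87 = 1399.03 mg

Dose = 1400 mg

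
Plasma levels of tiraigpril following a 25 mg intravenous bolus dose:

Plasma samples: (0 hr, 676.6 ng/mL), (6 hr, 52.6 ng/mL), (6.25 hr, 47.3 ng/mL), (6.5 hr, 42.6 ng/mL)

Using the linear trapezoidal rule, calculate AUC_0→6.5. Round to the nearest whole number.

Trapezoidal AUC_0→6.5:
  [0→6]: (676.6+52.6)/2 × 6 = 2187.6
  [6→6.25]: (52.6+47.3)/2 × 0.25 = 12.4875
  [6.25→6.5]: (47.3+42.6)/2 × 0.25 = 11.2375
  Sum = 2211.325 ng/mL·hr

AUC = 2211 ng/mL·hr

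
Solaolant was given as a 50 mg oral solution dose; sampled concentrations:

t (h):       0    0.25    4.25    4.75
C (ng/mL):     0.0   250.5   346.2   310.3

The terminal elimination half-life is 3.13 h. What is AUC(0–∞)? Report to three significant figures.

AUC = 2790 ng/mL·h

Trapezoidal AUC_0→4.75:
  [0→0.25]: (0.0+250.5)/2 × 0.25 = 31.3125
  [0.25→4.25]: (250.5+346.2)/2 × 4 = 1193.4
  [4.25→4.75]: (346.2+310.3)/2 × 0.5 = 164.125
  Sum = 1388.8375 ng/mL·h
k_e = ln2 / t½ = 0.693147 / 3.13 = 0.2215 h^-1
Extrapolated tail: C_last / k_e = 310.3 / 0.2215 = 1400.903
AUC_0→∞ = 1388.8375 + 1400.903 = 2789.7405 ng/mL·h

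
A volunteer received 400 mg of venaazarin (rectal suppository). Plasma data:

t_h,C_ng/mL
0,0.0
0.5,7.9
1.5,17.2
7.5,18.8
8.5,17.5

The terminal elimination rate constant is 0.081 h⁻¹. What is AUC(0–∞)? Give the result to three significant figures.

Trapezoidal AUC_0→8.5:
  [0→0.5]: (0.0+7.9)/2 × 0.5 = 1.975
  [0.5→1.5]: (7.9+17.2)/2 × 1 = 12.55
  [1.5→7.5]: (17.2+18.8)/2 × 6 = 108.0
  [7.5→8.5]: (18.8+17.5)/2 × 1 = 18.15
  Sum = 140.675 ng/mL·h
Extrapolated tail: C_last / k_e = 17.5 / 0.081 = 216.049
AUC_0→∞ = 140.675 + 216.049 = 356.724 ng/mL·h

AUC = 357 ng/mL·h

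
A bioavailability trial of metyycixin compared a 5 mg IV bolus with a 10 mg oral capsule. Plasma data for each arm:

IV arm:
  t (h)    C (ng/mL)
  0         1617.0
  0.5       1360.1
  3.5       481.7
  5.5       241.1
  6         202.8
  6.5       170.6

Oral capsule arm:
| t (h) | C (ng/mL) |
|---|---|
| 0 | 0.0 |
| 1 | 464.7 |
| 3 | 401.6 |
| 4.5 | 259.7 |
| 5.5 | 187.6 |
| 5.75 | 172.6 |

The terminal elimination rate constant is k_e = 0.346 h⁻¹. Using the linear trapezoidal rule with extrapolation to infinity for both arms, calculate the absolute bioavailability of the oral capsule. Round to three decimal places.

Trapezoidal AUC_0→6.5 (IV):
  [0→0.5]: (1617.0+1360.1)/2 × 0.5 = 744.275
  [0.5→3.5]: (1360.1+481.7)/2 × 3 = 2762.7
  [3.5→5.5]: (481.7+241.1)/2 × 2 = 722.8
  [5.5→6]: (241.1+202.8)/2 × 0.5 = 110.975
  [6→6.5]: (202.8+170.6)/2 × 0.5 = 93.35
  Sum = 4434.1 ng/mL·h
IV tail: 170.6/0.346 = 493.064; AUC_iv,0→∞ = 4434.1 + 493.064 = 4927.164 ng/mL·h
Trapezoidal AUC_0→5.75 (oral capsule):
  [0→1]: (0.0+464.7)/2 × 1 = 232.35
  [1→3]: (464.7+401.6)/2 × 2 = 866.3
  [3→4.5]: (401.6+259.7)/2 × 1.5 = 495.975
  [4.5→5.5]: (259.7+187.6)/2 × 1 = 223.65
  [5.5→5.75]: (187.6+172.6)/2 × 0.25 = 45.025
  Sum = 1863.3 ng/mL·h
oral capsule tail: 172.6/0.346 = 498.844; AUC_ev,0→∞ = 1863.3 + 498.844 = 2362.144 ng/mL·h
F = (AUC_ev/D_ev)/(AUC_iv/D_iv) = (2362.144/10)/(4927.164/5) = 236.2144/985.4328 = 0.2397

F = 0.240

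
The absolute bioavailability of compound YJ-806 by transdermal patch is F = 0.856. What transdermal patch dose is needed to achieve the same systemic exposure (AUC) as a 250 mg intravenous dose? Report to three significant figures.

D_transdermal = 292 mg

For equal systemic exposure: F × D_ev = D_iv
D_ev = D_iv / F = 250 / 0.856 = 292.056 mg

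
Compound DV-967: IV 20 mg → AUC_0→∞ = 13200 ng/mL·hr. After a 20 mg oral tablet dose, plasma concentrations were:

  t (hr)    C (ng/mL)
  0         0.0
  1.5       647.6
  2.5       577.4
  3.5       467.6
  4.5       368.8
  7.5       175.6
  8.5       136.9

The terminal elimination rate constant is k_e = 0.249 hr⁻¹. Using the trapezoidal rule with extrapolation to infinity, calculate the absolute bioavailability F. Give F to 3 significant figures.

Trapezoidal AUC_0→8.5 (oral tablet):
  [0→1.5]: (0.0+647.6)/2 × 1.5 = 485.7
  [1.5→2.5]: (647.6+577.4)/2 × 1 = 612.5
  [2.5→3.5]: (577.4+467.6)/2 × 1 = 522.5
  [3.5→4.5]: (467.6+368.8)/2 × 1 = 418.2
  [4.5→7.5]: (368.8+175.6)/2 × 3 = 816.6
  [7.5→8.5]: (175.6+136.9)/2 × 1 = 156.25
  Sum = 3011.75 ng/mL·hr
Tail: C_last/k_e = 136.9/0.249 = 549.799
AUC_0→∞ (oral tablet) = 3011.75 + 549.799 = 3561.549 ng/mL·hr
F = (AUC_ev/D_ev)/(AUC_iv/D_iv) = (3561.549/20)/(13200/20) = 178.07745/660 = 0.2698

F = 0.270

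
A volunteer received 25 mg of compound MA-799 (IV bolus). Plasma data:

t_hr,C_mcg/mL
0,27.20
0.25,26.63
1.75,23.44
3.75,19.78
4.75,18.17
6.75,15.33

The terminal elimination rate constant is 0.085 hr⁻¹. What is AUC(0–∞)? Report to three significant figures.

AUC = 320 mcg/mL·hr

Trapezoidal AUC_0→6.75:
  [0→0.25]: (27.20+26.63)/2 × 0.25 = 6.72875
  [0.25→1.75]: (26.63+23.44)/2 × 1.5 = 37.5525
  [1.75→3.75]: (23.44+19.78)/2 × 2 = 43.22
  [3.75→4.75]: (19.78+18.17)/2 × 1 = 18.975
  [4.75→6.75]: (18.17+15.33)/2 × 2 = 33.5
  Sum = 139.97625 mcg/mL·hr
Extrapolated tail: C_last / k_e = 15.33 / 0.085 = 180.353
AUC_0→∞ = 139.97625 + 180.353 = 320.32925 mcg/mL·hr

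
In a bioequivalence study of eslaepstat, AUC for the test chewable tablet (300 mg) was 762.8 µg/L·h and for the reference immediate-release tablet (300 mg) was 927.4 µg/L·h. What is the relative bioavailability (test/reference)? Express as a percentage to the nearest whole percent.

F_rel = (AUC_test/D_test) / (AUC_ref/D_ref)
      = (762.8/300) / (927.4/300)
      = 2.54267 / 3.09133 = 0.8225 = 82.25%

F_rel = 82%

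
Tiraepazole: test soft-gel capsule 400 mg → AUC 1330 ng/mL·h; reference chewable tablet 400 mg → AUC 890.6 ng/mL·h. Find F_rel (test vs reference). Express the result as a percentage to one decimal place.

F_rel = (AUC_test/D_test) / (AUC_ref/D_ref)
      = (1330/400) / (890.6/400)
      = 3.325 / 2.2265 = 1.4934 = 149.34%

F_rel = 149.3%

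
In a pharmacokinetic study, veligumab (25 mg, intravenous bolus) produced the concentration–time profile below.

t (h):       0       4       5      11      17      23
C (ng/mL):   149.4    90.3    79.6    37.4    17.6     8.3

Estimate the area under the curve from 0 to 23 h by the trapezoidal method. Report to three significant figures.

AUC = 1160 ng/mL·h

Trapezoidal AUC_0→23:
  [0→4]: (149.4+90.3)/2 × 4 = 479.4
  [4→5]: (90.3+79.6)/2 × 1 = 84.95
  [5→11]: (79.6+37.4)/2 × 6 = 351.0
  [11→17]: (37.4+17.6)/2 × 6 = 165.0
  [17→23]: (17.6+8.3)/2 × 6 = 77.7
  Sum = 1158.05 ng/mL·h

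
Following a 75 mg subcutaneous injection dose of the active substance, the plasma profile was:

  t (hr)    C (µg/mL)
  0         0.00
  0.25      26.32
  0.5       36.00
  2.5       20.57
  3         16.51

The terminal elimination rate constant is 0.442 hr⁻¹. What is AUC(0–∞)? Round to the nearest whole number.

AUC = 114 µg/mL·hr

Trapezoidal AUC_0→3:
  [0→0.25]: (0.00+26.32)/2 × 0.25 = 3.29
  [0.25→0.5]: (26.32+36.00)/2 × 0.25 = 7.79
  [0.5→2.5]: (36.00+20.57)/2 × 2 = 56.57
  [2.5→3]: (20.57+16.51)/2 × 0.5 = 9.27
  Sum = 76.92 µg/mL·hr
Extrapolated tail: C_last / k_e = 16.51 / 0.442 = 37.353
AUC_0→∞ = 76.92 + 37.353 = 114.273 µg/mL·hr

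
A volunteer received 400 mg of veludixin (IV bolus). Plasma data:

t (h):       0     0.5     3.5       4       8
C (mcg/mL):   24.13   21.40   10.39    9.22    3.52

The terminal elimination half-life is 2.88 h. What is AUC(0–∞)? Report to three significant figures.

Trapezoidal AUC_0→8:
  [0→0.5]: (24.13+21.40)/2 × 0.5 = 11.3825
  [0.5→3.5]: (21.40+10.39)/2 × 3 = 47.685
  [3.5→4]: (10.39+9.22)/2 × 0.5 = 4.9025
  [4→8]: (9.22+3.52)/2 × 4 = 25.48
  Sum = 89.45 mcg/mL·h
k_e = ln2 / t½ = 0.693147 / 2.88 = 0.2407 h^-1
Extrapolated tail: C_last / k_e = 3.52 / 0.2407 = 14.624
AUC_0→∞ = 89.45 + 14.624 = 104.074 mcg/mL·h

AUC = 104 mcg/mL·h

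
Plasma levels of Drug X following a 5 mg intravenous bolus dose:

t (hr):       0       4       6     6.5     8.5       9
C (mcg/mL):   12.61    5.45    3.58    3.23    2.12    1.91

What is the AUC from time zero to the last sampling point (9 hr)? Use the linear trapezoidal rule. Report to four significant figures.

Trapezoidal AUC_0→9:
  [0→4]: (12.61+5.45)/2 × 4 = 36.12
  [4→6]: (5.45+3.58)/2 × 2 = 9.03
  [6→6.5]: (3.58+3.23)/2 × 0.5 = 1.7025
  [6.5→8.5]: (3.23+2.12)/2 × 2 = 5.35
  [8.5→9]: (2.12+1.91)/2 × 0.5 = 1.0075
  Sum = 53.21 mcg/mL·hr

AUC = 53.21 mcg/mL·hr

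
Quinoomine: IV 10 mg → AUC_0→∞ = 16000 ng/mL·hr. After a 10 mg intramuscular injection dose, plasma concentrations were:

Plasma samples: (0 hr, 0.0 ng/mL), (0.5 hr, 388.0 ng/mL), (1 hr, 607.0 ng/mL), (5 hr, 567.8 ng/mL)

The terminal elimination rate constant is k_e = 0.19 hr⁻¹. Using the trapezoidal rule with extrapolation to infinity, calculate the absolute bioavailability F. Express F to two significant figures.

F = 0.36

Trapezoidal AUC_0→5 (intramuscular injection):
  [0→0.5]: (0.0+388.0)/2 × 0.5 = 97.0
  [0.5→1]: (388.0+607.0)/2 × 0.5 = 248.75
  [1→5]: (607.0+567.8)/2 × 4 = 2349.6
  Sum = 2695.35 ng/mL·hr
Tail: C_last/k_e = 567.8/0.19 = 2988.421
AUC_0→∞ (intramuscular injection) = 2695.35 + 2988.421 = 5683.771 ng/mL·hr
F = (AUC_ev/D_ev)/(AUC_iv/D_iv) = (5683.771/10)/(16000/10) = 568.3771/1600 = 0.3552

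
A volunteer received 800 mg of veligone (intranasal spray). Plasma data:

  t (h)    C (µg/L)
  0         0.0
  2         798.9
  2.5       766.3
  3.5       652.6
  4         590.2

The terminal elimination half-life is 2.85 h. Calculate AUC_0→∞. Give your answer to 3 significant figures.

Trapezoidal AUC_0→4:
  [0→2]: (0.0+798.9)/2 × 2 = 798.9
  [2→2.5]: (798.9+766.3)/2 × 0.5 = 391.3
  [2.5→3.5]: (766.3+652.6)/2 × 1 = 709.45
  [3.5→4]: (652.6+590.2)/2 × 0.5 = 310.7
  Sum = 2210.35 µg/L·h
k_e = ln2 / t½ = 0.693147 / 2.85 = 0.2432 h^-1
Extrapolated tail: C_last / k_e = 590.2 / 0.2432 = 2426.809
AUC_0→∞ = 2210.35 + 2426.809 = 4637.159 µg/L·h

AUC = 4640 µg/L·h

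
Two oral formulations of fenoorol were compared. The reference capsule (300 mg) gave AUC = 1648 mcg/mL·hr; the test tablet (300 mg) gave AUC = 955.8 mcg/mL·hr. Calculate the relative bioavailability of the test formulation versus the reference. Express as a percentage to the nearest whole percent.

F_rel = (AUC_test/D_test) / (AUC_ref/D_ref)
      = (955.8/300) / (1648/300)
      = 3.186 / 5.49333 = 0.5800 = 58.00%

F_rel = 58%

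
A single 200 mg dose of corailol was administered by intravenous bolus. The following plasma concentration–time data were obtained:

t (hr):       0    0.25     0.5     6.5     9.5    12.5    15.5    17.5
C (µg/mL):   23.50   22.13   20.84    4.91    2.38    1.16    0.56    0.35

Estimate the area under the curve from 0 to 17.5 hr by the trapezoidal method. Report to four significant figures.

Trapezoidal AUC_0→17.5:
  [0→0.25]: (23.50+22.13)/2 × 0.25 = 5.70375
  [0.25→0.5]: (22.13+20.84)/2 × 0.25 = 5.37125
  [0.5→6.5]: (20.84+4.91)/2 × 6 = 77.25
  [6.5→9.5]: (4.91+2.38)/2 × 3 = 10.935
  [9.5→12.5]: (2.38+1.16)/2 × 3 = 5.31
  [12.5→15.5]: (1.16+0.56)/2 × 3 = 2.58
  [15.5→17.5]: (0.56+0.35)/2 × 2 = 0.91
  Sum = 108.06 µg/mL·hr

AUC = 108.1 µg/mL·hr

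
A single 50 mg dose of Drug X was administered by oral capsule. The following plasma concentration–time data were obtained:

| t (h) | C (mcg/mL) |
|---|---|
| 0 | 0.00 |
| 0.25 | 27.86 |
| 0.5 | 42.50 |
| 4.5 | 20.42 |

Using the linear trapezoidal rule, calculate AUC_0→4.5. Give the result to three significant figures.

Trapezoidal AUC_0→4.5:
  [0→0.25]: (0.00+27.86)/2 × 0.25 = 3.4825
  [0.25→0.5]: (27.86+42.50)/2 × 0.25 = 8.795
  [0.5→4.5]: (42.50+20.42)/2 × 4 = 125.84
  Sum = 138.1175 mcg/mL·h

AUC = 138 mcg/mL·h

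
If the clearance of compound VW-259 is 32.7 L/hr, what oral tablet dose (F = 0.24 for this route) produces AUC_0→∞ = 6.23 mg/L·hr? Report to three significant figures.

Dose = CL × AUC_0→∞ / F
     = 32.7 × 6.23 / 0.24 = 848.8375 mg

Dose = 849 mg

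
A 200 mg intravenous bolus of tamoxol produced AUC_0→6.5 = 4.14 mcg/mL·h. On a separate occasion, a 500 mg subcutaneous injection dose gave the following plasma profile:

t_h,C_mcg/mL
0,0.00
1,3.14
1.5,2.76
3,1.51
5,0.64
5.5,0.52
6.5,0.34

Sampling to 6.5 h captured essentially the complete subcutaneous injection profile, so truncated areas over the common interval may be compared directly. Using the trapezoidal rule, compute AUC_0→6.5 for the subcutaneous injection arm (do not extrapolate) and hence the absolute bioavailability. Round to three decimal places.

F = 0.881

Trapezoidal AUC_0→6.5 (subcutaneous injection):
  [0→1]: (0.00+3.14)/2 × 1 = 1.57
  [1→1.5]: (3.14+2.76)/2 × 0.5 = 1.475
  [1.5→3]: (2.76+1.51)/2 × 1.5 = 3.2025
  [3→5]: (1.51+0.64)/2 × 2 = 2.15
  [5→5.5]: (0.64+0.52)/2 × 0.5 = 0.29
  [5.5→6.5]: (0.52+0.34)/2 × 1 = 0.43
  Sum = 9.1175 mcg/mL·h
F = (AUC_ev/D_ev)/(AUC_iv/D_iv) = (9.1175/500)/(4.14/200) = 0.018235/0.0207 = 0.8809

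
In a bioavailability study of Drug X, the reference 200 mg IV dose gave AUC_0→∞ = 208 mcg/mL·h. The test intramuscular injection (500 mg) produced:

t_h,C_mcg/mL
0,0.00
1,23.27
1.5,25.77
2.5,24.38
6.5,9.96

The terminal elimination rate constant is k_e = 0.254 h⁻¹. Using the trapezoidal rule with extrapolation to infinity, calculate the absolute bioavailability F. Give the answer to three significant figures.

F = 0.302

Trapezoidal AUC_0→6.5 (intramuscular injection):
  [0→1]: (0.00+23.27)/2 × 1 = 11.635
  [1→1.5]: (23.27+25.77)/2 × 0.5 = 12.26
  [1.5→2.5]: (25.77+24.38)/2 × 1 = 25.075
  [2.5→6.5]: (24.38+9.96)/2 × 4 = 68.68
  Sum = 117.65 mcg/mL·h
Tail: C_last/k_e = 9.96/0.254 = 39.213
AUC_0→∞ (intramuscular injection) = 117.65 + 39.213 = 156.863 mcg/mL·h
F = (AUC_ev/D_ev)/(AUC_iv/D_iv) = (156.863/500)/(208/200) = 0.313726/1.04 = 0.3017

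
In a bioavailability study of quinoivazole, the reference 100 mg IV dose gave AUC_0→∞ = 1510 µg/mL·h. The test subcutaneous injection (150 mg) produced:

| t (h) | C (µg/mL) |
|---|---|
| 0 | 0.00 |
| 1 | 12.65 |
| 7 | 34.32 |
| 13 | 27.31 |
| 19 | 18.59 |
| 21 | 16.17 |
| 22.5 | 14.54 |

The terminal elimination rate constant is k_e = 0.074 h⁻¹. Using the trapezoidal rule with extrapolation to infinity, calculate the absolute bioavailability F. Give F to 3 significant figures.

F = 0.320

Trapezoidal AUC_0→22.5 (subcutaneous injection):
  [0→1]: (0.00+12.65)/2 × 1 = 6.325
  [1→7]: (12.65+34.32)/2 × 6 = 140.91
  [7→13]: (34.32+27.31)/2 × 6 = 184.89
  [13→19]: (27.31+18.59)/2 × 6 = 137.7
  [19→21]: (18.59+16.17)/2 × 2 = 34.76
  [21→22.5]: (16.17+14.54)/2 × 1.5 = 23.0325
  Sum = 527.6175 µg/mL·h
Tail: C_last/k_e = 14.54/0.074 = 196.486
AUC_0→∞ (subcutaneous injection) = 527.6175 + 196.486 = 724.1035 µg/mL·h
F = (AUC_ev/D_ev)/(AUC_iv/D_iv) = (724.1035/150)/(1510/100) = 4.82736/15.1 = 0.3197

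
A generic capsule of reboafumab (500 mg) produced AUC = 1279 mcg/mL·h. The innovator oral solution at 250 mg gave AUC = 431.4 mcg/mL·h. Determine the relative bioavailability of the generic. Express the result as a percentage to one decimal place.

F_rel = 148.2%

F_rel = (AUC_test/D_test) / (AUC_ref/D_ref)
      = (1279/500) / (431.4/250)
      = 2.558 / 1.7256 = 1.4824 = 148.24%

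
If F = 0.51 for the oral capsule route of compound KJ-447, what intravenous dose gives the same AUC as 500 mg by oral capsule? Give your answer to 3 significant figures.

Systemic exposure from an extravascular dose = F × D_ev, so the equivalent IV dose is F × D_ev.
D_iv = F × D_ev = 0.51 × 500 = 255 mg

D_iv = 255 mg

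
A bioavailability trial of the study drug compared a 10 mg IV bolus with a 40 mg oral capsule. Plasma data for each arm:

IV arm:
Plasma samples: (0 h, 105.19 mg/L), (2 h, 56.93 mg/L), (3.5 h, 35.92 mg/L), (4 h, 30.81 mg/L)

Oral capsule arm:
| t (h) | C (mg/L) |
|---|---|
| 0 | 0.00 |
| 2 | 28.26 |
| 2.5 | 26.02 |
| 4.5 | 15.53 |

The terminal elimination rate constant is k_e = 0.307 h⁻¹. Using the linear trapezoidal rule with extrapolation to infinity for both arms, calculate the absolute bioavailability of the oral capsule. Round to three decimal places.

F = 0.096

Trapezoidal AUC_0→4 (IV):
  [0→2]: (105.19+56.93)/2 × 2 = 162.12
  [2→3.5]: (56.93+35.92)/2 × 1.5 = 69.6375
  [3.5→4]: (35.92+30.81)/2 × 0.5 = 16.6825
  Sum = 248.44 mg/L·h
IV tail: 30.81/0.307 = 100.358; AUC_iv,0→∞ = 248.44 + 100.358 = 348.798 mg/L·h
Trapezoidal AUC_0→4.5 (oral capsule):
  [0→2]: (0.00+28.26)/2 × 2 = 28.26
  [2→2.5]: (28.26+26.02)/2 × 0.5 = 13.57
  [2.5→4.5]: (26.02+15.53)/2 × 2 = 41.55
  Sum = 83.38 mg/L·h
oral capsule tail: 15.53/0.307 = 50.586; AUC_ev,0→∞ = 83.38 + 50.586 = 133.966 mg/L·h
F = (AUC_ev/D_ev)/(AUC_iv/D_iv) = (133.966/40)/(348.798/10) = 3.34915/34.8798 = 0.0960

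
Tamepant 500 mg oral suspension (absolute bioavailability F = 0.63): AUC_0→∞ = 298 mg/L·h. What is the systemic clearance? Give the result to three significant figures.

CL = 1.06 L/h

CL = F × Dose / AUC_0→∞
   = 0.63 × 500 / 298 = 1.05705 L/h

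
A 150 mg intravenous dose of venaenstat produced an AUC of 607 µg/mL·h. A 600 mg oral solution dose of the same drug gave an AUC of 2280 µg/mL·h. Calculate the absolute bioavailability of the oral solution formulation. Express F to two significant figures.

F = 0.94

F = (AUC_ev / D_ev) / (AUC_iv / D_iv)
  = (2280/600) / (607/150)
  = 3.8 / 4.04667 = 0.9390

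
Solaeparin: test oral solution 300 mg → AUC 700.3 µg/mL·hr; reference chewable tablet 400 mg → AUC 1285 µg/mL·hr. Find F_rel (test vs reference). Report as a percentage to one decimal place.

F_rel = 72.7%

F_rel = (AUC_test/D_test) / (AUC_ref/D_ref)
      = (700.3/300) / (1285/400)
      = 2.33433 / 3.2125 = 0.7266 = 72.66%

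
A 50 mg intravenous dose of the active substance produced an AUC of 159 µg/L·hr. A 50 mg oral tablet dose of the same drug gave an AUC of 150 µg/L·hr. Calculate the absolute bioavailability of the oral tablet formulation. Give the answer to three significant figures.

F = 0.943

F = (AUC_ev / D_ev) / (AUC_iv / D_iv)
  = (150/50) / (159/50)
  = 3 / 3.18 = 0.9434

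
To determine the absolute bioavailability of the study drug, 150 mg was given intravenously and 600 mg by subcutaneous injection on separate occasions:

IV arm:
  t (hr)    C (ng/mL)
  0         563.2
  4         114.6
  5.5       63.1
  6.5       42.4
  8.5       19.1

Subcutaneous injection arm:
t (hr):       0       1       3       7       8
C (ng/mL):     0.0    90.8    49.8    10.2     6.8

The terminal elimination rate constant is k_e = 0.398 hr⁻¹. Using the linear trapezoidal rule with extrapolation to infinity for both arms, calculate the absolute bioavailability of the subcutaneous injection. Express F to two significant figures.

F = 0.050

Trapezoidal AUC_0→8.5 (IV):
  [0→4]: (563.2+114.6)/2 × 4 = 1355.6
  [4→5.5]: (114.6+63.1)/2 × 1.5 = 133.275
  [5.5→6.5]: (63.1+42.4)/2 × 1 = 52.75
  [6.5→8.5]: (42.4+19.1)/2 × 2 = 61.5
  Sum = 1603.125 ng/mL·hr
IV tail: 19.1/0.398 = 47.990; AUC_iv,0→∞ = 1603.125 + 47.990 = 1651.115 ng/mL·hr
Trapezoidal AUC_0→8 (subcutaneous injection):
  [0→1]: (0.0+90.8)/2 × 1 = 45.4
  [1→3]: (90.8+49.8)/2 × 2 = 140.6
  [3→7]: (49.8+10.2)/2 × 4 = 120.0
  [7→8]: (10.2+6.8)/2 × 1 = 8.5
  Sum = 314.5 ng/mL·hr
subcutaneous injection tail: 6.8/0.398 = 17.085; AUC_ev,0→∞ = 314.5 + 17.085 = 331.585 ng/mL·hr
F = (AUC_ev/D_ev)/(AUC_iv/D_iv) = (331.585/600)/(1651.115/150) = 0.552642/11.0074 = 0.0502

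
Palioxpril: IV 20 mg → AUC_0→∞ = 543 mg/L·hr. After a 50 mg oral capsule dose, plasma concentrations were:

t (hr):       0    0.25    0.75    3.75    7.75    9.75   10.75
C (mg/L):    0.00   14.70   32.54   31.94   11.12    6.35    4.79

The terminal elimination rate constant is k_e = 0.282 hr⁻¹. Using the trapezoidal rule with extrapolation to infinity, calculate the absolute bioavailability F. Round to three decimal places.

Trapezoidal AUC_0→10.75 (oral capsule):
  [0→0.25]: (0.00+14.70)/2 × 0.25 = 1.8375
  [0.25→0.75]: (14.70+32.54)/2 × 0.5 = 11.81
  [0.75→3.75]: (32.54+31.94)/2 × 3 = 96.72
  [3.75→7.75]: (31.94+11.12)/2 × 4 = 86.12
  [7.75→9.75]: (11.12+6.35)/2 × 2 = 17.47
  [9.75→10.75]: (6.35+4.79)/2 × 1 = 5.57
  Sum = 219.5275 mg/L·hr
Tail: C_last/k_e = 4.79/0.282 = 16.986
AUC_0→∞ (oral capsule) = 219.5275 + 16.986 = 236.5135 mg/L·hr
F = (AUC_ev/D_ev)/(AUC_iv/D_iv) = (236.5135/50)/(543/20) = 4.73027/27.15 = 0.1742

F = 0.174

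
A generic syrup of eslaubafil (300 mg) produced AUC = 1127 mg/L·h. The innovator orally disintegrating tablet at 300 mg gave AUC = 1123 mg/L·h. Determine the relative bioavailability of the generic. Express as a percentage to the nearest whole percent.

F_rel = (AUC_test/D_test) / (AUC_ref/D_ref)
      = (1127/300) / (1123/300)
      = 3.75667 / 3.74333 = 1.0036 = 100.36%

F_rel = 100%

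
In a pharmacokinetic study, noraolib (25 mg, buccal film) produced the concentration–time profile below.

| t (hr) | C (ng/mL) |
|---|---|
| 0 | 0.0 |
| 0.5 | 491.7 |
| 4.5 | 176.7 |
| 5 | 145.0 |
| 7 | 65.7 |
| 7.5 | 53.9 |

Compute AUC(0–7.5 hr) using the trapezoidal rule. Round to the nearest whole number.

Trapezoidal AUC_0→7.5:
  [0→0.5]: (0.0+491.7)/2 × 0.5 = 122.925
  [0.5→4.5]: (491.7+176.7)/2 × 4 = 1336.8
  [4.5→5]: (176.7+145.0)/2 × 0.5 = 80.425
  [5→7]: (145.0+65.7)/2 × 2 = 210.7
  [7→7.5]: (65.7+53.9)/2 × 0.5 = 29.9
  Sum = 1780.75 ng/mL·hr

AUC = 1781 ng/mL·hr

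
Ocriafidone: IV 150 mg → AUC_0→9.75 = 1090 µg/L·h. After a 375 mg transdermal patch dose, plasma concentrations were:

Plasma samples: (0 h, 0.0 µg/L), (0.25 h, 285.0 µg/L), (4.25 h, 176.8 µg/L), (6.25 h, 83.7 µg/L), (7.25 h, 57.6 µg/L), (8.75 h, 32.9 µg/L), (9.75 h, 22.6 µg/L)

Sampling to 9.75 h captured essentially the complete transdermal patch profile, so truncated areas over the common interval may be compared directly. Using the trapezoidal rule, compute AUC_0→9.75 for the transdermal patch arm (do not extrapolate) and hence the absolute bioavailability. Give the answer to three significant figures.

Trapezoidal AUC_0→9.75 (transdermal patch):
  [0→0.25]: (0.0+285.0)/2 × 0.25 = 35.625
  [0.25→4.25]: (285.0+176.8)/2 × 4 = 923.6
  [4.25→6.25]: (176.8+83.7)/2 × 2 = 260.5
  [6.25→7.25]: (83.7+57.6)/2 × 1 = 70.65
  [7.25→8.75]: (57.6+32.9)/2 × 1.5 = 67.875
  [8.75→9.75]: (32.9+22.6)/2 × 1 = 27.75
  Sum = 1386.0 µg/L·h
F = (AUC_ev/D_ev)/(AUC_iv/D_iv) = (1386.0/375)/(1090/150) = 3.696/7.26667 = 0.5086

F = 0.509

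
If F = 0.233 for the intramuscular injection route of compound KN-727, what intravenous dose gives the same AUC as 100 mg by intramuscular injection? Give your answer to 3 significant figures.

Systemic exposure from an extravascular dose = F × D_ev, so the equivalent IV dose is F × D_ev.
D_iv = F × D_ev = 0.233 × 100 = 23.3 mg

D_iv = 23.3 mg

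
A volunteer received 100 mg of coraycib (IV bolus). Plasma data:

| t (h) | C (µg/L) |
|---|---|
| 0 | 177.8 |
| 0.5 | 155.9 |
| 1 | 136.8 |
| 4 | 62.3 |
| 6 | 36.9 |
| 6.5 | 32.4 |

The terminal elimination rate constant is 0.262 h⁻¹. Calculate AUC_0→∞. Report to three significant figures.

Trapezoidal AUC_0→6.5:
  [0→0.5]: (177.8+155.9)/2 × 0.5 = 83.425
  [0.5→1]: (155.9+136.8)/2 × 0.5 = 73.175
  [1→4]: (136.8+62.3)/2 × 3 = 298.65
  [4→6]: (62.3+36.9)/2 × 2 = 99.2
  [6→6.5]: (36.9+32.4)/2 × 0.5 = 17.325
  Sum = 571.775 µg/L·h
Extrapolated tail: C_last / k_e = 32.4 / 0.262 = 123.664
AUC_0→∞ = 571.775 + 123.664 = 695.439 µg/L·h

AUC = 695 µg/L·h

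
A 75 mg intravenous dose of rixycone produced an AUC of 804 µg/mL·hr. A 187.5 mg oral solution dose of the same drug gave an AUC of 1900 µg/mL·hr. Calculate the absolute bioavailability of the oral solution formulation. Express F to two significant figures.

F = 0.95

F = (AUC_ev / D_ev) / (AUC_iv / D_iv)
  = (1900/187.5) / (804/75)
  = 10.1333 / 10.72 = 0.9453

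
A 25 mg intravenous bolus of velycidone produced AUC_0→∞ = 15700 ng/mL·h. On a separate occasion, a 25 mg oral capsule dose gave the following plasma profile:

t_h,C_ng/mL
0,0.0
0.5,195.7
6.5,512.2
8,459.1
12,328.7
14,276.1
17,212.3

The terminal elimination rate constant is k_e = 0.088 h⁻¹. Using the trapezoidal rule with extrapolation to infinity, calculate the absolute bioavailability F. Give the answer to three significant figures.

Trapezoidal AUC_0→17 (oral capsule):
  [0→0.5]: (0.0+195.7)/2 × 0.5 = 48.925
  [0.5→6.5]: (195.7+512.2)/2 × 6 = 2123.7
  [6.5→8]: (512.2+459.1)/2 × 1.5 = 728.475
  [8→12]: (459.1+328.7)/2 × 4 = 1575.6
  [12→14]: (328.7+276.1)/2 × 2 = 604.8
  [14→17]: (276.1+212.3)/2 × 3 = 732.6
  Sum = 5814.1 ng/mL·h
Tail: C_last/k_e = 212.3/0.088 = 2412.500
AUC_0→∞ (oral capsule) = 5814.1 + 2412.500 = 8226.6 ng/mL·h
F = (AUC_ev/D_ev)/(AUC_iv/D_iv) = (8226.6/25)/(15700/25) = 329.064/628 = 0.5240

F = 0.524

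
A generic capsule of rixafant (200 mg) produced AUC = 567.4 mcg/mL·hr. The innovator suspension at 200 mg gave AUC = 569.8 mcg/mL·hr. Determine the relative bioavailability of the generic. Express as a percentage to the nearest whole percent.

F_rel = (AUC_test/D_test) / (AUC_ref/D_ref)
      = (567.4/200) / (569.8/200)
      = 2.837 / 2.849 = 0.9958 = 99.58%

F_rel = 100%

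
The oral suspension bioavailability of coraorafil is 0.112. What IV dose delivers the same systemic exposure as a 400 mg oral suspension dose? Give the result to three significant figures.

D_iv = 44.8 mg

Systemic exposure from an extravascular dose = F × D_ev, so the equivalent IV dose is F × D_ev.
D_iv = F × D_ev = 0.112 × 400 = 44.8 mg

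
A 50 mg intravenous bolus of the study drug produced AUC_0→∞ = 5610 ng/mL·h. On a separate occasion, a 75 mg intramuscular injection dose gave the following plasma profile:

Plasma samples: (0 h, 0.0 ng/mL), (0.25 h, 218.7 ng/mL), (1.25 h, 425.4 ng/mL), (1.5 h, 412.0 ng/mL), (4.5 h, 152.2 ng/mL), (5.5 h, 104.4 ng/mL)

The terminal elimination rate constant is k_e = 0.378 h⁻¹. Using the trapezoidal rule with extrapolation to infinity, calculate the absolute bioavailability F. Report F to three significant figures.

Trapezoidal AUC_0→5.5 (intramuscular injection):
  [0→0.25]: (0.0+218.7)/2 × 0.25 = 27.3375
  [0.25→1.25]: (218.7+425.4)/2 × 1 = 322.05
  [1.25→1.5]: (425.4+412.0)/2 × 0.25 = 104.675
  [1.5→4.5]: (412.0+152.2)/2 × 3 = 846.3
  [4.5→5.5]: (152.2+104.4)/2 × 1 = 128.3
  Sum = 1428.6625 ng/mL·h
Tail: C_last/k_e = 104.4/0.378 = 276.190
AUC_0→∞ (intramuscular injection) = 1428.6625 + 276.190 = 1704.8525 ng/mL·h
F = (AUC_ev/D_ev)/(AUC_iv/D_iv) = (1704.8525/75)/(5610/50) = 22.7314/112.2 = 0.2026

F = 0.203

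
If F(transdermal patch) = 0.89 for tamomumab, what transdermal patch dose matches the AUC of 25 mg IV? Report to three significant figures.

D_transdermal = 28.1 mg

For equal systemic exposure: F × D_ev = D_iv
D_ev = D_iv / F = 25 / 0.89 = 28.0899 mg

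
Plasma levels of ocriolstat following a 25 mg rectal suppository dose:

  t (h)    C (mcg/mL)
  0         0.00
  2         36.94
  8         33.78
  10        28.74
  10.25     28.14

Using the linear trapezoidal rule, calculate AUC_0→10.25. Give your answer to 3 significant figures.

Trapezoidal AUC_0→10.25:
  [0→2]: (0.00+36.94)/2 × 2 = 36.94
  [2→8]: (36.94+33.78)/2 × 6 = 212.16
  [8→10]: (33.78+28.74)/2 × 2 = 62.52
  [10→10.25]: (28.74+28.14)/2 × 0.25 = 7.11
  Sum = 318.73 mcg/mL·h

AUC = 319 mcg/mL·h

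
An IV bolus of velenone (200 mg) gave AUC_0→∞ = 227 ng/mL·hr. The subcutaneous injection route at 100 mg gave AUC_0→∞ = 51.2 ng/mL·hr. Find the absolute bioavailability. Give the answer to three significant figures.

F = 0.451

F = (AUC_ev / D_ev) / (AUC_iv / D_iv)
  = (51.2/100) / (227/200)
  = 0.512 / 1.135 = 0.4511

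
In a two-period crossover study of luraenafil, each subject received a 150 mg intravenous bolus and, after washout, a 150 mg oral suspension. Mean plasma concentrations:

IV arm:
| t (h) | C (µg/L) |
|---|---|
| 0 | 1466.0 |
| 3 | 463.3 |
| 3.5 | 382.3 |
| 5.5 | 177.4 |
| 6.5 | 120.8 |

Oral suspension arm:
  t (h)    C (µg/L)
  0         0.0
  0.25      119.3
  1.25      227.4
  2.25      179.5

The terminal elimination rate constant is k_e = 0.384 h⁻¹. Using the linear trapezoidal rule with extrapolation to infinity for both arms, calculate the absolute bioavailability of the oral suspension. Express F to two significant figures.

F = 0.21

Trapezoidal AUC_0→6.5 (IV):
  [0→3]: (1466.0+463.3)/2 × 3 = 2893.95
  [3→3.5]: (463.3+382.3)/2 × 0.5 = 211.4
  [3.5→5.5]: (382.3+177.4)/2 × 2 = 559.7
  [5.5→6.5]: (177.4+120.8)/2 × 1 = 149.1
  Sum = 3814.15 µg/L·h
IV tail: 120.8/0.384 = 314.583; AUC_iv,0→∞ = 3814.15 + 314.583 = 4128.733 µg/L·h
Trapezoidal AUC_0→2.25 (oral suspension):
  [0→0.25]: (0.0+119.3)/2 × 0.25 = 14.9125
  [0.25→1.25]: (119.3+227.4)/2 × 1 = 173.35
  [1.25→2.25]: (227.4+179.5)/2 × 1 = 203.45
  Sum = 391.7125 µg/L·h
oral suspension tail: 179.5/0.384 = 467.448; AUC_ev,0→∞ = 391.7125 + 467.448 = 859.1605 µg/L·h
F = (AUC_ev/D_ev)/(AUC_iv/D_iv) = (859.1605/150)/(4128.733/150) = 5.72774/27.5249 = 0.2081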